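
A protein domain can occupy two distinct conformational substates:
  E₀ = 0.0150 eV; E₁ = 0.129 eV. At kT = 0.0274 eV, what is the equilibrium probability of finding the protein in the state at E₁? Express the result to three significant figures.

0.0154

Eᵢ/kT = 0.54745, 4.7080.
Z = Σ e^(−Eᵢ/kT) = e^(−0.54745) + e^(−4.7080) = 0.57842 + 0.0090228 = 0.58744.
P₁ = e^(−E₁/kT) / Z = 0.0090228/0.58744 = 0.0154.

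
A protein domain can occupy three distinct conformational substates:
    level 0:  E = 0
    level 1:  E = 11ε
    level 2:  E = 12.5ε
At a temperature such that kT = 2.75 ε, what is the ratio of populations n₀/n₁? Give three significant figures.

n₀/n₁ = exp[−(E₀−E₁)/kT] = exp(−(-11ε)/(2.75ε)) = exp(4.0000) = 54.6.

54.6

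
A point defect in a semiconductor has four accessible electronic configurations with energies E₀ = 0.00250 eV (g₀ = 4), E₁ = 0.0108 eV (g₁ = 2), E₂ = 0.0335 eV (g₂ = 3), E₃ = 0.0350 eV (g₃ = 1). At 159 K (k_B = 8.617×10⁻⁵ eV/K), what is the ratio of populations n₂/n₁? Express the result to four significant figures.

0.2861

k_BT = 8.617×10⁻⁵ × 159 K = 0.0137010 eV.
n₂/n₁ = (g₂/g₁) exp[−(E₂−E₁)/kT] = (3/2) × exp(−(0.0227 eV)/(0.0137010 eV)) = (3/2) × exp(-1.65681) = 0.2861.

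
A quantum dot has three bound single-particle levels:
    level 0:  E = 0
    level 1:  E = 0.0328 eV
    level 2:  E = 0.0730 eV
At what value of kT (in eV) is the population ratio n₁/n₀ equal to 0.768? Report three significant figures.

0.124 eV

n₁/n₀ = exp[−(E₁−E₀)/kT] = 0.768.
⇒ (E₁−E₀)/kT = ln(1/0.768) = ln(1.3021) = 0.26398.
kT = 0.0328 eV / 0.26398 = 0.124 eV.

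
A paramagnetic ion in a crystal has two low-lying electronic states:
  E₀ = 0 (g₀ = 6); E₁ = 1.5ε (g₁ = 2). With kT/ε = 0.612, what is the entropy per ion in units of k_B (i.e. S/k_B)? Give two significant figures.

Eᵢ/kT = 0, 2.451.
Z = Σ gᵢe^(−Eᵢ/kT) = 6·e^(−0) + 2·e^(−2.451) = 6.000 + 0.1724 = 6.172.
⟨E⟩ = Σ EᵢPᵢ = 0.04190 ε.
S/k_B = ln Z + ⟨E⟩/kT = ln(6.172) + 0.04190/0.612 = 1.820 + 0.06846 = 1.9.

1.9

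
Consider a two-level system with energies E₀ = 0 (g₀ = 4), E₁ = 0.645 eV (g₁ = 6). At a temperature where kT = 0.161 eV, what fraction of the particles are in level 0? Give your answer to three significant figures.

Eᵢ/kT = 0, 4.0062.
Z = Σ gᵢe^(−Eᵢ/kT) = 4·e^(−0) + 6·e^(−4.0062) = 4.0000 + 0.10921 = 4.1092.
P₀ = g₀ e^(−E₀/kT) / Z = 4.0000/4.1092 = 0.973.

0.973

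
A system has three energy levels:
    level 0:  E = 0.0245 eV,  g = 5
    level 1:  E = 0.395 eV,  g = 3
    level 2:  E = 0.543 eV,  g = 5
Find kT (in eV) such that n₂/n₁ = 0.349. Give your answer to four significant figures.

n₂/n₁ = (g₂/g₁) exp[−(E₂−E₁)/kT] = 0.349.
⇒ (E₂−E₁)/kT = ln((5/3)/0.349) = ln(4.77555) = 1.56351.
kT = 0.148 eV / 1.56351 = 0.09466 eV.

0.09466 eV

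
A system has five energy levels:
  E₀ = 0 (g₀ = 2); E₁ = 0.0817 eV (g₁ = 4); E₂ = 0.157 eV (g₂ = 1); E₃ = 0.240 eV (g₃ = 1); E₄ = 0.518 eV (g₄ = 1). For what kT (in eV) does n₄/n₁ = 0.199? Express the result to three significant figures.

n₄/n₁ = (g₄/g₁) exp[−(E₄−E₁)/kT] = 0.199.
⇒ (E₄−E₁)/kT = ln((1/4)/0.199) = ln(1.2563) = 0.22817.
kT = 0.4363 eV / 0.22817 = 1.91 eV.

1.91 eV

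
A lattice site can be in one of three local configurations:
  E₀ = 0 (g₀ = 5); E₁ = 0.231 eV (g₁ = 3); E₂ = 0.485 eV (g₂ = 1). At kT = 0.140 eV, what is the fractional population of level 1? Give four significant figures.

0.1027

Eᵢ/kT = 0, 1.65000, 3.46429.
Z = Σ gᵢe^(−Eᵢ/kT) = 5·e^(−0) + 3·e^(−1.65000) + 1·e^(−3.46429) = 5.00000 + 0.576150 + 0.0312952 = 5.60745.
P₁ = g₁ e^(−E₁/kT) / Z = 0.576150/5.60745 = 0.1027.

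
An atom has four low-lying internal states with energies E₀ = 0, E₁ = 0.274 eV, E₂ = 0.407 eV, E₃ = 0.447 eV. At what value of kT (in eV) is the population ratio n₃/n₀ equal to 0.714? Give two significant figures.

n₃/n₀ = exp[−(E₃−E₀)/kT] = 0.714.
⇒ (E₃−E₀)/kT = ln(1/0.714) = ln(1.401) = 0.3372.
kT = 0.447 eV / 0.3372 = 1.3 eV.

1.3 eV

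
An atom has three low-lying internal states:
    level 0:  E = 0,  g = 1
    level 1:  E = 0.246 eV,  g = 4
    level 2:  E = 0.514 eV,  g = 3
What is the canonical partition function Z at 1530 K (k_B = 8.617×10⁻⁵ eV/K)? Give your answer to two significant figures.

k_BT = 8.617×10⁻⁵ × 1530 K = 0.1318 eV.
Eᵢ/kT = 0, 1.866, 3.900.
Z = Σ gᵢe^(−Eᵢ/kT) = 1·e^(−0) + 4·e^(−1.866) + 3·e^(−3.900) = 1.000 + 0.6190 + 0.06073 = 1.680.

Z = 1.7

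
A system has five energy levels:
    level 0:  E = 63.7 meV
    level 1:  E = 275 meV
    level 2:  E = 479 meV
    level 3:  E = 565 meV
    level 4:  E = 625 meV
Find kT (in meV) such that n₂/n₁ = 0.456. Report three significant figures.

n₂/n₁ = exp[−(E₂−E₁)/kT] = 0.456.
⇒ (E₂−E₁)/kT = ln(1/0.456) = ln(2.1930) = 0.78527.
kT = 204 meV / 0.78527 = 260 meV.

260 meV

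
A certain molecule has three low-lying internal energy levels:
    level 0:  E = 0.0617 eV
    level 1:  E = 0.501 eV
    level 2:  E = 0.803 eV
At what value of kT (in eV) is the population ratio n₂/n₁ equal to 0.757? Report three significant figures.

1.08 eV

n₂/n₁ = exp[−(E₂−E₁)/kT] = 0.757.
⇒ (E₂−E₁)/kT = ln(1/0.757) = ln(1.3210) = 0.27839.
kT = 0.302 eV / 0.27839 = 1.08 eV.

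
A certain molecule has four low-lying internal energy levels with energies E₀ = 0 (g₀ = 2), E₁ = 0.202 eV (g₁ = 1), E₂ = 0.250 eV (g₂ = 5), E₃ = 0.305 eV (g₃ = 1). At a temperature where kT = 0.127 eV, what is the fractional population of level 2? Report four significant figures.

0.2333

Eᵢ/kT = 0, 1.59055, 1.96850, 2.40157.
Z = Σ gᵢe^(−Eᵢ/kT) = 2·e^(−0) + 1·e^(−1.59055) + 5·e^(−1.96850) + 1·e^(−2.40157) = 2.00000 + 0.203813 + 0.698331 + 0.0905756 = 2.99272.
P₂ = g₂ e^(−E₂/kT) / Z = 0.698331/2.99272 = 0.2333.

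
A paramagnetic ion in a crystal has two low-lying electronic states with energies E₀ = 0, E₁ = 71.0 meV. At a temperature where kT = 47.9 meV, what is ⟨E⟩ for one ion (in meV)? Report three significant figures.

13.1 meV

Eᵢ/kT = 0, 1.4823.
Z = Σ e^(−Eᵢ/kT) = e^(−0) + e^(−1.4823) = 1.0000 + 0.22711 = 1.2271.
⟨E⟩ = Σ Eᵢ e^(−Eᵢ/kT) / Z = (0·1.0000 + 71.0·0.22711) / 1.2271 = 13.1 meV.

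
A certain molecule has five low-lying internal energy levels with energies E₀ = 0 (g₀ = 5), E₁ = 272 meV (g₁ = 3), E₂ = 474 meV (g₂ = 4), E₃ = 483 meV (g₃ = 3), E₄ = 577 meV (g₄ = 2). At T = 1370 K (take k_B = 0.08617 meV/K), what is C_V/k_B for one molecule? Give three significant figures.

0.674

k_BT = 0.08617 × 1370 K = 118.05 meV.
Eᵢ/kT = 0, 2.3041, 4.0152, 4.0915, 4.8878.
Z = Σ gᵢe^(−Eᵢ/kT) = 5·e^(−0) + 3·e^(−2.3041) + 4·e^(−4.0152) + 3·e^(−4.0915) + 2·e^(−4.8878) = 5.0000 + 0.29955 + 0.072157 + 0.050142 + 0.015076 = 5.4369.
⟨E⟩ = 27.331 meV, ⟨E²⟩ = 10133 meV².
C_V/k_B = (⟨E²⟩ − ⟨E⟩²)/(kT)² = (10133 − 746.98)/13936 = 0.674.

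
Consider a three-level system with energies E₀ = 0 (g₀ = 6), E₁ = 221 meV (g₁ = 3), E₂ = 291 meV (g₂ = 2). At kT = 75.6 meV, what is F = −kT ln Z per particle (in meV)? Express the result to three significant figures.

-138 meV

Eᵢ/kT = 0, 2.9233, 3.8492.
Z = Σ gᵢe^(−Eᵢ/kT) = 6·e^(−0) + 3·e^(−2.9233) + 2·e^(−3.8492) = 6.0000 + 0.16127 + 0.042594 = 6.2039.
F = −kT ln Z = −75.6 × ln(6.2039) = −75.6 × 1.8252 = -138 meV.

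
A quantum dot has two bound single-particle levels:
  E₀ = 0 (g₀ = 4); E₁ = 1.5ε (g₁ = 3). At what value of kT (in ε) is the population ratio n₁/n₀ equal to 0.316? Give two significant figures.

n₁/n₀ = (g₁/g₀) exp[−(E₁−E₀)/kT] = 0.316.
⇒ (E₁−E₀)/kT = ln((3/4)/0.316) = ln(2.373) = 0.8642.
kT = 1.5ε / 0.8642 = 1.7 ε.

1.7 ε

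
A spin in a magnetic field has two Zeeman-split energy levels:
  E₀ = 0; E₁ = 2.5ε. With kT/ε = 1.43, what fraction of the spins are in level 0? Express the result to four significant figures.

0.8517

Eᵢ/kT = 0, 1.74825.
Z = Σ e^(−Eᵢ/kT) = e^(−0) + e^(−1.74825) = 1.00000 + 0.174078 = 1.17408.
P₀ = e^(−E₀/kT) / Z = 1.00000/1.17408 = 0.8517.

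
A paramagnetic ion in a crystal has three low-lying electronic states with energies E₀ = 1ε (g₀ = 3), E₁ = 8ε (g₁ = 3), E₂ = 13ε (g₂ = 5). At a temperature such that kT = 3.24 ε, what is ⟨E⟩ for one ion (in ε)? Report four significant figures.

2.124 ε

Eᵢ/kT = 0.308642, 2.46914, 4.01235.
Z = Σ gᵢe^(−Eᵢ/kT) = 3·e^(−0.308642) + 3·e^(−2.46914) + 5·e^(−4.01235) = 2.20333 + 0.253973 + 0.0904542 = 2.54776.
⟨E⟩ = Σ Eᵢ gᵢe^(−Eᵢ/kT) / Z = (1·2.20333 + 8·0.253973 + 13·0.0904542) / 2.54776 = 2.124 ε.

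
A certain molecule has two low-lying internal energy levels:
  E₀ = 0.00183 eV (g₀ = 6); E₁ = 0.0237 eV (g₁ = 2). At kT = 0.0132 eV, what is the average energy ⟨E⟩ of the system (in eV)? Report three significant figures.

0.00314 eV

Eᵢ/kT = 0.13864, 1.7955.
Z = Σ gᵢe^(−Eᵢ/kT) = 6·e^(−0.13864) + 2·e^(−1.7955) = 5.2232 + 0.33209 = 5.5553.
⟨E⟩ = Σ Eᵢ gᵢe^(−Eᵢ/kT) / Z = (0.00183·5.2232 + 0.0237·0.33209) / 5.5553 = 0.00314 eV.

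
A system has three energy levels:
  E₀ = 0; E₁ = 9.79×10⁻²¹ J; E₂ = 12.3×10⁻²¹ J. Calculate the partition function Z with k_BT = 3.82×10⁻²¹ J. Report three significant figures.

Eᵢ/kT = 0, 2.5628, 3.2199.
Z = Σ e^(−Eᵢ/kT) = e^(−0) + e^(−2.5628) + e^(−3.2199) = 1.0000 + 0.077089 + 0.039959 = 1.1170.

Z = 1.12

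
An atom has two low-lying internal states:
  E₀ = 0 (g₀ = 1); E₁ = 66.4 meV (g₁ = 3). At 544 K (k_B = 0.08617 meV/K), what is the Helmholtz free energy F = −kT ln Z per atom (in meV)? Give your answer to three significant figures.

-25.6 meV

k_BT = 0.08617 × 544 K = 46.876 meV.
Eᵢ/kT = 0, 1.4165.
Z = Σ gᵢe^(−Eᵢ/kT) = 1·e^(−0) + 3·e^(−1.4165) = 1.0000 + 0.72768 = 1.7277.
F = −kT ln Z = −46.876 × ln(1.7277) = −46.876 × 0.54679 = -25.6 meV.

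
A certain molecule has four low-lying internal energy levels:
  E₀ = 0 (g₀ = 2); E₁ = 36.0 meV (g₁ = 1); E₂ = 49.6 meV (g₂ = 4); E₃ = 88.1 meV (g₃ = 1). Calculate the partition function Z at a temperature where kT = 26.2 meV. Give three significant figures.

Eᵢ/kT = 0, 1.3740, 1.8931, 3.3626.
Z = Σ gᵢe^(−Eᵢ/kT) = 2·e^(−0) + 1·e^(−1.3740) + 4·e^(−1.8931) + 1·e^(−3.3626) = 2.0000 + 0.25309 + 0.60242 + 0.034645 = 2.8902.

Z = 2.89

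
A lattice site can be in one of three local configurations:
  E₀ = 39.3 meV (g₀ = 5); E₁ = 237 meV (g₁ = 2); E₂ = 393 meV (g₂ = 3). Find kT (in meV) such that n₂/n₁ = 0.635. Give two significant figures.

n₂/n₁ = (g₂/g₁) exp[−(E₂−E₁)/kT] = 0.635.
⇒ (E₂−E₁)/kT = ln((3/2)/0.635) = ln(2.362) = 0.8595.
kT = 156 meV / 0.8595 = 180 meV.

180 meV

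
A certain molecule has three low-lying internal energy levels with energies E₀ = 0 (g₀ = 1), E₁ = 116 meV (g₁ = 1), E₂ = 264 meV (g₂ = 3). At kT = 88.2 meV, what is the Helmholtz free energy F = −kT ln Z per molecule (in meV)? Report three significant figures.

-30.9 meV

Eᵢ/kT = 0, 1.3152, 2.9932.
Z = Σ gᵢe^(−Eᵢ/kT) = 1·e^(−0) + 1·e^(−1.3152) + 3·e^(−2.9932) = 1.0000 + 0.26842 + 0.15038 = 1.4188.
F = −kT ln Z = −88.2 × ln(1.4188) = −88.2 × 0.34981 = -30.9 meV.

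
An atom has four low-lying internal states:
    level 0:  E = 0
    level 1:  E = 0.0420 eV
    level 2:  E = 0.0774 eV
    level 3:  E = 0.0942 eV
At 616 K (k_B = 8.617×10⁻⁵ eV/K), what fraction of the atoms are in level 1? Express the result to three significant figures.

k_BT = 8.617×10⁻⁵ × 616 K = 0.053081 eV.
Eᵢ/kT = 0, 0.79124, 1.4581, 1.7746.
Z = Σ e^(−Eᵢ/kT) = e^(−0) + e^(−0.79124) + e^(−1.4581) + e^(−1.7746) = 1.0000 + 0.45328 + 0.23268 + 0.16955 = 1.8555.
P₁ = e^(−E₁/kT) / Z = 0.45328/1.8555 = 0.244.

0.244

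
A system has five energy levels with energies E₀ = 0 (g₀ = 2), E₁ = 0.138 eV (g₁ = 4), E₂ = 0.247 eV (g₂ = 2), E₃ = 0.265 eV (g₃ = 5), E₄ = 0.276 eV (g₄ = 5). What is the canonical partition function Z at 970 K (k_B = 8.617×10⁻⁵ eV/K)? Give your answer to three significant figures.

k_BT = 8.617×10⁻⁵ × 970 K = 0.083585 eV.
Eᵢ/kT = 0, 1.6510, 2.9551, 3.1704, 3.3020.
Z = Σ gᵢe^(−Eᵢ/kT) = 2·e^(−0) + 4·e^(−1.6510) + 2·e^(−2.9551) + 5·e^(−3.1704) + 5·e^(−3.3020) = 2.0000 + 0.76743 + 0.10415 + 0.20993 + 0.18405 = 3.2656.

Z = 3.27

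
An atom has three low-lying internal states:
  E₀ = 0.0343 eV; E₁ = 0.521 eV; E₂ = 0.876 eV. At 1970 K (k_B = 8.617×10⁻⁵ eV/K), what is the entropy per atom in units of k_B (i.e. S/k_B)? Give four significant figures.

k_BT = 8.617×10⁻⁵ × 1970 K = 0.169755 eV.
Eᵢ/kT = 0.202056, 3.06913, 5.16038.
Z = Σ e^(−Eᵢ/kT) = e^(−0.202056) + e^(−3.06913) + e^(−5.16038) = 0.817049 + 0.0464616 + 0.00573952 = 0.869250.
⟨E⟩ = Σ EᵢPᵢ = 0.0658718 eV.
S/k_B = ln Z + ⟨E⟩/kT = ln(0.869250) + 0.0658718/0.169755 = -0.140125 + 0.388040 = 0.2479.

0.2479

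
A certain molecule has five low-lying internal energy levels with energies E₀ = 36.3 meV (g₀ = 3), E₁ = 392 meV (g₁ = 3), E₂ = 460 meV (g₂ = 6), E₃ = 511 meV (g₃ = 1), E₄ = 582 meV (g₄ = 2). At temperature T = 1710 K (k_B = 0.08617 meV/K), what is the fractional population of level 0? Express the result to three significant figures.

0.812

k_BT = 0.08617 × 1710 K = 147.35 meV.
Eᵢ/kT = 0.24635, 2.6603, 3.1218, 3.4679, 3.9498.
Z = Σ gᵢe^(−Eᵢ/kT) = 3·e^(−0.24635) + 3·e^(−2.6603) + 6·e^(−3.1218) + 1·e^(−3.4679) + 2·e^(−3.9498) = 2.3449 + 0.20978 + 0.26447 + 0.031182 + 0.038517 = 2.8888.
P₀ = g₀ e^(−E₀/kT) / Z = 2.3449/2.8888 = 0.812.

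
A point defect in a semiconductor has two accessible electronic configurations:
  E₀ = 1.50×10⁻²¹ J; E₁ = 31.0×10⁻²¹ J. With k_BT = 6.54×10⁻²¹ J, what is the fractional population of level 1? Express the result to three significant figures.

0.0109

Eᵢ/kT = 0.22936, 4.7401.
Z = Σ e^(−Eᵢ/kT) = e^(−0.22936) + e^(−4.7401) = 0.79504 + 0.0087378 = 0.80378.
P₁ = e^(−E₁/kT) / Z = 0.0087378/0.80378 = 0.0109.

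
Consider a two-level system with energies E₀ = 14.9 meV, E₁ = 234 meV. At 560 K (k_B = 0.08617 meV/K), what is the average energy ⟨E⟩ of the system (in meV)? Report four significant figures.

17.21 meV

k_BT = 0.08617 × 560 K = 48.2552 meV.
Eᵢ/kT = 0.308775, 4.84922.
Z = Σ e^(−Eᵢ/kT) = e^(−0.308775) + e^(−4.84922) = 0.734346 + 0.00783449 = 0.742180.
⟨E⟩ = Σ Eᵢ e^(−Eᵢ/kT) / Z = (14.9·0.734346 + 234·0.00783449) / 0.742180 = 17.21 meV.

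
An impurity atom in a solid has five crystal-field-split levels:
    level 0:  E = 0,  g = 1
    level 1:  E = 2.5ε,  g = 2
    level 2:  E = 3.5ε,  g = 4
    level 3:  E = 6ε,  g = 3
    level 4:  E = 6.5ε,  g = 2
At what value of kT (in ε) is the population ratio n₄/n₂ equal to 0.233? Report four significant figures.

3.929 ε

n₄/n₂ = (g₄/g₂) exp[−(E₄−E₂)/kT] = 0.233.
⇒ (E₄−E₂)/kT = ln((2/4)/0.233) = ln(2.14592) = 0.763568.
kT = 3.0ε / 0.763568 = 3.929 ε.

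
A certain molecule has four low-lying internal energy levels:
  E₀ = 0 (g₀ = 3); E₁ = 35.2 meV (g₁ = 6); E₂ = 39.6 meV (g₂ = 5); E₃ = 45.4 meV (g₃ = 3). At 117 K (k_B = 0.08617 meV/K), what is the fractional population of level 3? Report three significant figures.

0.0100

k_BT = 0.08617 × 117 K = 10.082 meV.
Eᵢ/kT = 0, 3.4914, 3.9278, 4.5031.
Z = Σ gᵢe^(−Eᵢ/kT) = 3·e^(−0) + 6·e^(−3.4914) + 5·e^(−3.9278) + 3·e^(−4.5031) = 3.0000 + 0.18275 + 0.098435 + 0.033224 = 3.3144.
P₃ = g₃ e^(−E₃/kT) / Z = 0.033224/3.3144 = 0.0100.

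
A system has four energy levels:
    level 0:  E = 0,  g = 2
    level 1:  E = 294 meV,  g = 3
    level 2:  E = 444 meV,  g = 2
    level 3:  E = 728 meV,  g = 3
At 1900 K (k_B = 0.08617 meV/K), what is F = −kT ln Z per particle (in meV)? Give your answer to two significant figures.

-160 meV

k_BT = 0.08617 × 1900 K = 163.7 meV.
Eᵢ/kT = 0, 1.796, 2.712, 4.447.
Z = Σ gᵢe^(−Eᵢ/kT) = 2·e^(−0) + 3·e^(−1.796) + 2·e^(−2.712) + 3·e^(−4.447) = 2.000 + 0.4979 + 0.1328 + 0.03514 = 2.666.
F = −kT ln Z = −163.7 × ln(2.666) = −163.7 × 0.9806 = -160 meV.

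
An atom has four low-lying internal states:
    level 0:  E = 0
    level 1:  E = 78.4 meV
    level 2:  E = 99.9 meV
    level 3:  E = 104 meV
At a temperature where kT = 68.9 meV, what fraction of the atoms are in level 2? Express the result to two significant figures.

0.13

Eᵢ/kT = 0, 1.138, 1.450, 1.509.
Z = Σ e^(−Eᵢ/kT) = e^(−0) + e^(−1.138) + e^(−1.450) + e^(−1.509) = 1.000 + 0.3205 + 0.2346 + 0.2211 = 1.776.
P₂ = e^(−E₂/kT) / Z = 0.2346/1.776 = 0.13.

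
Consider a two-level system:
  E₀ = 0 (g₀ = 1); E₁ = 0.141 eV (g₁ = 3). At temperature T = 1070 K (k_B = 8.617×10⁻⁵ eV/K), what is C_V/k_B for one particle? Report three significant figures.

k_BT = 8.617×10⁻⁵ × 1070 K = 0.092202 eV.
Eᵢ/kT = 0, 1.5293.
Z = Σ gᵢe^(−Eᵢ/kT) = 1·e^(−0) + 3·e^(−1.5293) = 1.0000 + 0.65006 = 1.6501.
⟨E⟩ = 0.055547 eV, ⟨E²⟩ = 0.0078322 eV².
C_V/k_B = (⟨E²⟩ − ⟨E⟩²)/(kT)² = (0.0078322 − 0.0030855)/0.0085012 = 0.558.

0.558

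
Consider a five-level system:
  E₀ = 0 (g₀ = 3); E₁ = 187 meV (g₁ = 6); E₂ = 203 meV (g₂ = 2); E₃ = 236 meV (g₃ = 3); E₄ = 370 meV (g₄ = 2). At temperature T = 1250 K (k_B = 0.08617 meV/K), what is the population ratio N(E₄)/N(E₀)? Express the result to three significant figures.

k_BT = 0.08617 × 1250 K = 107.71 meV.
n₄/n₀ = (g₄/g₀) exp[−(E₄−E₀)/kT] = (2/3) × exp(−(370 meV)/(107.71 meV)) = (2/3) × exp(-3.4351) = 0.0215.

0.0215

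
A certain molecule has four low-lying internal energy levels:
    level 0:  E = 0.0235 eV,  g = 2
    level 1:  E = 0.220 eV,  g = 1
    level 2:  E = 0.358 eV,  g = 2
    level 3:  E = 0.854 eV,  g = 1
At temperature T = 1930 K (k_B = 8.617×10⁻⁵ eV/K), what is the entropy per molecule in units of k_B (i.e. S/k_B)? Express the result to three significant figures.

1.31

k_BT = 8.617×10⁻⁵ × 1930 K = 0.16631 eV.
Eᵢ/kT = 0.14130, 1.3228, 2.1526, 5.1350.
Z = Σ gᵢe^(−Eᵢ/kT) = 2·e^(−0.14130) + 1·e^(−1.3228) + 2·e^(−2.1526) + 1·e^(−5.1350) = 1.7365 + 0.26639 + 0.23236 + 0.0058871 = 2.2411.
⟨E⟩ = Σ EᵢPᵢ = 0.083721 eV.
S/k_B = ln Z + ⟨E⟩/kT = ln(2.2411) + 0.083721/0.16631 = 0.80697 + 0.50340 = 1.31.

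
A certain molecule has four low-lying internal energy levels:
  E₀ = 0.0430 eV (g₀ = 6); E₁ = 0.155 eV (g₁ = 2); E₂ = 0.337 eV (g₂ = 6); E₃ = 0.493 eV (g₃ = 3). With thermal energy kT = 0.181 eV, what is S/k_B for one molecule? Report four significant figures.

2.518

Eᵢ/kT = 0.237569, 0.856354, 1.86188, 2.72376.
Z = Σ gᵢe^(−Eᵢ/kT) = 6·e^(−0.237569) + 2·e^(−0.856354) + 6·e^(−1.86188) + 3·e^(−2.72376) = 4.73125 + 0.849415 + 0.932281 + 0.196883 = 6.70983.
⟨E⟩ = Σ EᵢPᵢ = 0.111232 eV.
S/k_B = ln Z + ⟨E⟩/kT = ln(6.70983) + 0.111232/0.181 = 1.90357 + 0.614541 = 2.518.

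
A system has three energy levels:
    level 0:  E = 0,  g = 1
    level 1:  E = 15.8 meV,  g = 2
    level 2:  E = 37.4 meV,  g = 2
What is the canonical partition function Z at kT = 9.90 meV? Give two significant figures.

Z = 1.5

Eᵢ/kT = 0, 1.596, 3.778.
Z = Σ gᵢe^(−Eᵢ/kT) = 1·e^(−0) + 2·e^(−1.596) + 2·e^(−3.778) = 1.000 + 0.4054 + 0.04574 = 1.451.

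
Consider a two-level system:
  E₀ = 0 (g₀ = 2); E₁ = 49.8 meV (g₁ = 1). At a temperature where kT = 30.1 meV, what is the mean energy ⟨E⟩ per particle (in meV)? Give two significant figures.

Eᵢ/kT = 0, 1.654.
Z = Σ gᵢe^(−Eᵢ/kT) = 2·e^(−0) + 1·e^(−1.654) = 2.000 + 0.1913 = 2.191.
⟨E⟩ = Σ Eᵢ gᵢe^(−Eᵢ/kT) / Z = (0·2.000 + 49.8·0.1913) / 2.191 = 4.3 meV.

4.3 meV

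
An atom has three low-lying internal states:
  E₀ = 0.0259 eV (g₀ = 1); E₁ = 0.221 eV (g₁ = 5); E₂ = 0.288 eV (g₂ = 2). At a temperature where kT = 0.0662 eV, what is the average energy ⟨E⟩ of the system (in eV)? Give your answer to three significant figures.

Eᵢ/kT = 0.39124, 3.3384, 4.3505.
Z = Σ gᵢe^(−Eᵢ/kT) = 1·e^(−0.39124) + 5·e^(−3.3384) + 2·e^(−4.3505) = 0.67622 + 0.17747 + 0.025801 = 0.87949.
⟨E⟩ = Σ Eᵢ gᵢe^(−Eᵢ/kT) / Z = (0.0259·0.67622 + 0.221·0.17747 + 0.288·0.025801) / 0.87949 = 0.0730 eV.

0.0730 eV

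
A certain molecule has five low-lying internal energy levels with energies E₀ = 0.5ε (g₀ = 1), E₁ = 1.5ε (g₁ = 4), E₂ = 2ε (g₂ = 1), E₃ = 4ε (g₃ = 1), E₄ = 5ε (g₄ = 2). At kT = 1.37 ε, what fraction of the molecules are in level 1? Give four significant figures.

Eᵢ/kT = 0.364964, 1.09489, 1.45985, 2.91971, 3.64964.
Z = Σ gᵢe^(−Eᵢ/kT) = 1·e^(−0.364964) + 4·e^(−1.09489) + 1·e^(−1.45985) + 1·e^(−2.91971) + 2·e^(−3.64964) = 0.694222 + 1.33831 + 0.232271 + 0.0539493 + 0.0520010 = 2.37075.
P₁ = g₁ e^(−E₁/kT) / Z = 1.33831/2.37075 = 0.5645.

0.5645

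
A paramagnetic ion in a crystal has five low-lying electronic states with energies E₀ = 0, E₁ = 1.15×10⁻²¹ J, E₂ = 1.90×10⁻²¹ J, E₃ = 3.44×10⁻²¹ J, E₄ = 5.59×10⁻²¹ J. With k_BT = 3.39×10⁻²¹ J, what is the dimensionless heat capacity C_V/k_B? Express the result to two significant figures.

Eᵢ/kT = 0, 0.3392, 0.5605, 1.015, 1.649.
Z = Σ e^(−Eᵢ/kT) = e^(−0) + e^(−0.3392) + e^(−0.5605) + e^(−1.015) + e^(−1.649) = 1.000 + 0.7123 + 0.5709 + 0.3624 + 0.1922 = 2.838.
⟨E⟩ = 1.489, ⟨E²⟩ = 4.685.
C_V/k_B = (⟨E²⟩ − ⟨E⟩²)/(kT)² = (4.685 − 2.217)/11.49 = 0.21.

0.21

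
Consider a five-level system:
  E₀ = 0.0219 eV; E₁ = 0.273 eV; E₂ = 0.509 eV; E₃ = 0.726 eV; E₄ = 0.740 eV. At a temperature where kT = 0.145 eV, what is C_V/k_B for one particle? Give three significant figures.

0.880

Eᵢ/kT = 0.15103, 1.8828, 3.5103, 5.0069, 5.1034.
Z = Σ e^(−Eᵢ/kT) = e^(−0.15103) + e^(−1.8828) + e^(−3.5103) + e^(−5.0069) + e^(−5.1034) = 0.85982 + 0.15216 + 0.029888 + 0.0066916 + 0.0060761 = 1.0546.
⟨E⟩ = 0.080540 eV, ⟨E²⟩ = 0.024986 eV².
C_V/k_B = (⟨E²⟩ − ⟨E⟩²)/(kT)² = (0.024986 − 0.0064867)/0.021025 = 0.880.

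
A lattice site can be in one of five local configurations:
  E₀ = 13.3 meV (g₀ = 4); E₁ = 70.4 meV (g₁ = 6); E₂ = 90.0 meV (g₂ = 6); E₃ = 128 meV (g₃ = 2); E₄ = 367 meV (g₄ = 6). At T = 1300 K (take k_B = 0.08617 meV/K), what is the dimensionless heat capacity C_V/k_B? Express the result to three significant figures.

k_BT = 0.08617 × 1300 K = 112.02 meV.
Eᵢ/kT = 0.11873, 0.62846, 0.80343, 1.1427, 3.2762.
Z = Σ gᵢe^(−Eᵢ/kT) = 4·e^(−0.11873) + 6·e^(−0.62846) + 6·e^(−0.80343) + 2·e^(−1.1427) + 6·e^(−3.2762) = 3.5522 + 3.2005 + 2.6867 + 0.63791 + 0.22663 = 10.304.
⟨E⟩ = 65.915 meV, ⟨E²⟩ = 7689.1 meV².
C_V/k_B = (⟨E²⟩ − ⟨E⟩²)/(kT)² = (7689.1 − 4344.8)/12548 = 0.267.

0.267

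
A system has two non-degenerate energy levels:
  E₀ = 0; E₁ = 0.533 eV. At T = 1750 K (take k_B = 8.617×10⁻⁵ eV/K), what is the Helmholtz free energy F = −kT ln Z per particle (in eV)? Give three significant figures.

k_BT = 8.617×10⁻⁵ × 1750 K = 0.15080 eV.
Eᵢ/kT = 0, 3.5345.
Z = Σ e^(−Eᵢ/kT) = e^(−0) + e^(−3.5345) = 1.0000 + 0.029173 = 1.0292.
F = −kT ln Z = −0.15080 × ln(1.0292) = −0.15080 × 0.028782 = -0.00434 eV.

-0.00434 eV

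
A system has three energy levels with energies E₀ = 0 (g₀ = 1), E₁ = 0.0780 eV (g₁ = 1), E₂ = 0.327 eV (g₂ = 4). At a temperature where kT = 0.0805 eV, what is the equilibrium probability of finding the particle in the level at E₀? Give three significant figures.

Eᵢ/kT = 0, 0.96894, 4.0621.
Z = Σ gᵢe^(−Eᵢ/kT) = 1·e^(−0) + 1·e^(−0.96894) + 4·e^(−4.0621) = 1.0000 + 0.37949 + 0.068851 = 1.4483.
P₀ = g₀ e^(−E₀/kT) / Z = 1.0000/1.4483 = 0.690.

0.690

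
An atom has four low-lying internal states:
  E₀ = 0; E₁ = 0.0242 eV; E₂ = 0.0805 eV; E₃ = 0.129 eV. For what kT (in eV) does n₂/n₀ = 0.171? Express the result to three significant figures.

0.0456 eV

n₂/n₀ = exp[−(E₂−E₀)/kT] = 0.171.
⇒ (E₂−E₀)/kT = ln(1/0.171) = ln(5.8480) = 1.7661.
kT = 0.0805 eV / 1.7661 = 0.0456 eV.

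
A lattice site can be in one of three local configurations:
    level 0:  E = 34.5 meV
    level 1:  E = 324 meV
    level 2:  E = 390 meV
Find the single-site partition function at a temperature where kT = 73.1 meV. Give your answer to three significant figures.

Z = 0.640

Eᵢ/kT = 0.47196, 4.4323, 5.3352.
Z = Σ e^(−Eᵢ/kT) = e^(−0.47196) + e^(−4.4323) + e^(−5.3352) = 0.62378 + 0.011887 + 0.0048189 = 0.64049.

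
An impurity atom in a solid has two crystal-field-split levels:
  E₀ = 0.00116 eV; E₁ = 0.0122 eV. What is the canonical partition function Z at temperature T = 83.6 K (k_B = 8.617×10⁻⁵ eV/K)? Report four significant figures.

k_BT = 8.617×10⁻⁵ × 83.6 K = 0.00720381 eV.
Eᵢ/kT = 0.161026, 1.69355.
Z = Σ e^(−Eᵢ/kT) = e^(−0.161026) + e^(−1.69355) = 0.851270 + 0.183866 = 1.03514.

Z = 1.035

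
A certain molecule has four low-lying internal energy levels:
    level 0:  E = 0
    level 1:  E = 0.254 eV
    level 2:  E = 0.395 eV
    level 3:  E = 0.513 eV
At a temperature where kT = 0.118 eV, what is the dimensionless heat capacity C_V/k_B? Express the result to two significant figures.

0.88

Eᵢ/kT = 0, 2.153, 3.347, 4.347.
Z = Σ e^(−Eᵢ/kT) = e^(−0) + e^(−2.153) + e^(−3.347) + e^(−4.347) = 1.000 + 0.1161 + 0.03519 + 0.01295 = 1.164.
⟨E⟩ = 0.04298 eV, ⟨E²⟩ = 0.01408 eV².
C_V/k_B = (⟨E²⟩ − ⟨E⟩²)/(kT)² = (0.01408 − 0.001847)/0.01392 = 0.88.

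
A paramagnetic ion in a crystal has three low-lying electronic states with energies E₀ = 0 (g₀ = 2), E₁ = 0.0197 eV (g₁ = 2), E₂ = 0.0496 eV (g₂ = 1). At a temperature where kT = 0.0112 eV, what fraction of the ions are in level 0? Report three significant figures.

Eᵢ/kT = 0, 1.7589, 4.4286.
Z = Σ gᵢe^(−Eᵢ/kT) = 2·e^(−0) + 2·e^(−1.7589) + 1·e^(−4.4286) = 2.0000 + 0.34447 + 0.011931 = 2.3564.
P₀ = g₀ e^(−E₀/kT) / Z = 2.0000/2.3564 = 0.849.

0.849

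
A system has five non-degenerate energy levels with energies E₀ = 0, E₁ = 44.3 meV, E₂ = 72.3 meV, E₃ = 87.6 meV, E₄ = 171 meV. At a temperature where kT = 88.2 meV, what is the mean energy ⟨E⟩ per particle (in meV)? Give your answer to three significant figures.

45.2 meV

Eᵢ/kT = 0, 0.50227, 0.81973, 0.99320, 1.9388.
Z = Σ e^(−Eᵢ/kT) = e^(−0) + e^(−0.50227) + e^(−0.81973) + e^(−0.99320) + e^(−1.9388) = 1.0000 + 0.60516 + 0.44055 + 0.37039 + 0.14388 = 2.5600.
⟨E⟩ = Σ Eᵢ e^(−Eᵢ/kT) / Z = (0·1.0000 + 44.3·0.60516 + 72.3·0.44055 + 87.6·0.37039 + 171·0.14388) / 2.5600 = 45.2 meV.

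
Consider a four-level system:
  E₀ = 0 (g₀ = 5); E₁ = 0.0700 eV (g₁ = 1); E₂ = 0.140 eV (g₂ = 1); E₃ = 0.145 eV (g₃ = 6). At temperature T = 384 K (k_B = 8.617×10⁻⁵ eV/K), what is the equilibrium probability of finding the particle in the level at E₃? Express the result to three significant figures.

0.0144

k_BT = 8.617×10⁻⁵ × 384 K = 0.033089 eV.
Eᵢ/kT = 0, 2.1155, 4.2310, 4.3821.
Z = Σ gᵢe^(−Eᵢ/kT) = 5·e^(−0) + 1·e^(−2.1155) + 1·e^(−4.2310) + 6·e^(−4.3821) = 5.0000 + 0.12057 + 0.014538 + 0.074994 = 5.2101.
P₃ = g₃ e^(−E₃/kT) / Z = 0.074994/5.2101 = 0.0144.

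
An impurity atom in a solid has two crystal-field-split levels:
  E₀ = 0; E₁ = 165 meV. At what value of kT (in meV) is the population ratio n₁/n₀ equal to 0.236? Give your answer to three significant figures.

114 meV

n₁/n₀ = exp[−(E₁−E₀)/kT] = 0.236.
⇒ (E₁−E₀)/kT = ln(1/0.236) = ln(4.2373) = 1.4439.
kT = 165 meV / 1.4439 = 114 meV.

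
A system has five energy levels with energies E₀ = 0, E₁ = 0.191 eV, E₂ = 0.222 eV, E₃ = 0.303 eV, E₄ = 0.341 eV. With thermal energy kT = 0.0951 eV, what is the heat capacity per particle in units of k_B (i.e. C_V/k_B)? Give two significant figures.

Eᵢ/kT = 0, 2.008, 2.334, 3.186, 3.586.
Z = Σ e^(−Eᵢ/kT) = e^(−0) + e^(−2.008) + e^(−2.334) + e^(−3.186) + e^(−3.586) = 1.000 + 0.1343 + 0.09691 + 0.04134 + 0.02771 = 1.300.
⟨E⟩ = 0.05318 eV, ⟨E²⟩ = 0.01284 eV².
C_V/k_B = (⟨E²⟩ − ⟨E⟩²)/(kT)² = (0.01284 − 0.002828)/0.009044 = 1.1.

1.1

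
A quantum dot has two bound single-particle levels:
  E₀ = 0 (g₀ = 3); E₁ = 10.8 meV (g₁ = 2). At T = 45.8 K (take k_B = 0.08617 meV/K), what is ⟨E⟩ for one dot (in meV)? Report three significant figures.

k_BT = 0.08617 × 45.8 K = 3.9466 meV.
Eᵢ/kT = 0, 2.7365.
Z = Σ gᵢe^(−Eᵢ/kT) = 3·e^(−0) + 2·e^(−2.7365) = 3.0000 + 0.12959 = 3.1296.
⟨E⟩ = Σ Eᵢ gᵢe^(−Eᵢ/kT) / Z = (0·3.0000 + 10.8·0.12959) / 3.1296 = 0.447 meV.

0.447 meV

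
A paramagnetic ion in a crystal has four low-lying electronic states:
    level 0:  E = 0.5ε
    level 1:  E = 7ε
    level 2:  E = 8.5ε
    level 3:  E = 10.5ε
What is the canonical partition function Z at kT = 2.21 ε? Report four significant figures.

Z = 0.8696

Eᵢ/kT = 0.226244, 3.16742, 3.84615, 4.75113.
Z = Σ e^(−Eᵢ/kT) = e^(−0.226244) + e^(−3.16742) + e^(−3.84615) + e^(−4.75113) = 0.797523 + 0.0421121 + 0.0213618 + 0.00864192 = 0.869639.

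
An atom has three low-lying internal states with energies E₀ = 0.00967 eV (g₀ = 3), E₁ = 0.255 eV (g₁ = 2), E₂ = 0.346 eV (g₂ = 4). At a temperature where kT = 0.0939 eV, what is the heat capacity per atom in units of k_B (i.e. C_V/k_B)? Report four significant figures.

Eᵢ/kT = 0.102982, 2.71565, 3.68477.
Z = Σ gᵢe^(−Eᵢ/kT) = 3·e^(−0.102982) + 2·e^(−2.71565) + 4·e^(−3.68477) = 2.70643 + 0.132324 + 0.100412 = 2.93917.
⟨E⟩ = 0.0322051 eV, ⟨E²⟩ = 0.00710349 eV².
C_V/k_B = (⟨E²⟩ − ⟨E⟩²)/(kT)² = (0.00710349 − 0.00103717)/0.00881721 = 0.6880.

0.6880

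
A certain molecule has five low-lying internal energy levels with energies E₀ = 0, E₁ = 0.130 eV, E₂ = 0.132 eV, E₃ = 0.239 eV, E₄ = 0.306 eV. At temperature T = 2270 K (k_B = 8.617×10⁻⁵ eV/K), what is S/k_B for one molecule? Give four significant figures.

1.470

k_BT = 8.617×10⁻⁵ × 2270 K = 0.195606 eV.
Eᵢ/kT = 0, 0.664601, 0.674826, 1.22184, 1.56437.
Z = Σ e^(−Eᵢ/kT) = e^(−0) + e^(−0.664601) + e^(−0.674826) + e^(−1.22184) + e^(−1.56437) = 1.00000 + 0.514479 + 0.509245 + 0.294687 + 0.209220 = 2.52763.
⟨E⟩ = Σ EᵢPᵢ = 0.106247 eV.
S/k_B = ln Z + ⟨E⟩/kT = ln(2.52763) + 0.106247/0.195606 = 0.927282 + 0.543168 = 1.470.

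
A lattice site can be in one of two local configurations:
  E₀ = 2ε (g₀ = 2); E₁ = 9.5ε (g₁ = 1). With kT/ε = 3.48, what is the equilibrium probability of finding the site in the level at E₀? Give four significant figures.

Eᵢ/kT = 0.574713, 2.72989.
Z = Σ gᵢe^(−Eᵢ/kT) = 2·e^(−0.574713) + 1·e^(−2.72989) = 1.12573 + 0.0652265 = 1.19096.
P₀ = g₀ e^(−E₀/kT) / Z = 1.12573/1.19096 = 0.9452.

0.9452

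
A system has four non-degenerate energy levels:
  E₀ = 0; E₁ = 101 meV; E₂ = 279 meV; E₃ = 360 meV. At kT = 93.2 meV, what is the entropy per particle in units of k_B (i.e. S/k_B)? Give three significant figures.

0.767

Eᵢ/kT = 0, 1.0837, 2.9936, 3.8627.
Z = Σ e^(−Eᵢ/kT) = e^(−0) + e^(−1.0837) + e^(−2.9936) + e^(−3.8627) = 1.0000 + 0.33834 + 0.050107 + 0.021011 = 1.4095.
⟨E⟩ = Σ EᵢPᵢ = 39.529 meV.
S/k_B = ln Z + ⟨E⟩/kT = ln(1.4095) + 39.529/93.2 = 0.34324 + 0.42413 = 0.767.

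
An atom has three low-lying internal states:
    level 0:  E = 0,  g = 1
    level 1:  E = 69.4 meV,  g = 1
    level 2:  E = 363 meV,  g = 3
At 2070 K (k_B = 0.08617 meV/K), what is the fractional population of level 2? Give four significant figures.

0.1894

k_BT = 0.08617 × 2070 K = 178.372 meV.
Eᵢ/kT = 0, 0.389075, 2.03507.
Z = Σ gᵢe^(−Eᵢ/kT) = 1·e^(−0) + 1·e^(−0.389075) + 3·e^(−2.03507) = 1.00000 + 0.677683 + 0.392014 = 2.06970.
P₂ = g₂ e^(−E₂/kT) / Z = 0.392014/2.06970 = 0.1894.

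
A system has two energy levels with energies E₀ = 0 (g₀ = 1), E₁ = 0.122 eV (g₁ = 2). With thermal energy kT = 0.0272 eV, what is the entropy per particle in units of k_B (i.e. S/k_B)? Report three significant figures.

0.121

Eᵢ/kT = 0, 4.4853.
Z = Σ gᵢe^(−Eᵢ/kT) = 1·e^(−0) + 2·e^(−4.4853) = 1.0000 + 0.022547 = 1.0225.
⟨E⟩ = Σ EᵢPᵢ = 0.0026902 eV.
S/k_B = ln Z + ⟨E⟩/kT = ln(1.0225) + 0.0026902/0.0272 = 0.022251 + 0.098904 = 0.121.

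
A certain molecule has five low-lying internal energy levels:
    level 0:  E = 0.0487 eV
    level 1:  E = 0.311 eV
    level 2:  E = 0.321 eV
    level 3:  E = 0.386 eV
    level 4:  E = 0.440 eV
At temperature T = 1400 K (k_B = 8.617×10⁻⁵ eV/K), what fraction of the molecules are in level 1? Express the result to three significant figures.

k_BT = 8.617×10⁻⁵ × 1400 K = 0.12064 eV.
Eᵢ/kT = 0.40368, 2.5779, 2.6608, 3.1996, 3.6472.
Z = Σ e^(−Eᵢ/kT) = e^(−0.40368) + e^(−2.5779) + e^(−2.6608) + e^(−3.1996) + e^(−3.6472) = 0.66786 + 0.075933 + 0.069892 + 0.040779 + 0.026064 = 0.88053.
P₁ = e^(−E₁/kT) / Z = 0.075933/0.88053 = 0.0862.

0.0862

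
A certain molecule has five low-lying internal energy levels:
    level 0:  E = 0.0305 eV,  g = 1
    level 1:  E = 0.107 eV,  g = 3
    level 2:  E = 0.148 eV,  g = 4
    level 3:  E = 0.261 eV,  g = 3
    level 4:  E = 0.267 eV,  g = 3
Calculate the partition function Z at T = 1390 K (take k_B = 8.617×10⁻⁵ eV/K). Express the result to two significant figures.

k_BT = 8.617×10⁻⁵ × 1390 K = 0.1198 eV.
Eᵢ/kT = 0.2546, 0.8932, 1.235, 2.179, 2.229.
Z = Σ gᵢe^(−Eᵢ/kT) = 1·e^(−0.2546) + 3·e^(−0.8932) + 4·e^(−1.235) + 3·e^(−2.179) + 3·e^(−2.229) = 0.7752 + 1.228 + 1.163 + 0.3395 + 0.3229 = 3.829.

Z = 3.8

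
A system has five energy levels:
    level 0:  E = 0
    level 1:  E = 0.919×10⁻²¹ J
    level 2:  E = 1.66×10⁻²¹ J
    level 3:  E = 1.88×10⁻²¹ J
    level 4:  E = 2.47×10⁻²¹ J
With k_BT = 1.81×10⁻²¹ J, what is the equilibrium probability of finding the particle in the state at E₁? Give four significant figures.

Eᵢ/kT = 0, 0.507735, 0.917127, 1.03867, 1.36464.
Z = Σ e^(−Eᵢ/kT) = e^(−0) + e^(−0.507735) + e^(−0.917127) + e^(−1.03867) + e^(−1.36464) = 1.00000 + 0.601857 + 0.399666 + 0.353925 + 0.255473 = 2.61092.
P₁ = e^(−E₁/kT) / Z = 0.601857/2.61092 = 0.2305.

0.2305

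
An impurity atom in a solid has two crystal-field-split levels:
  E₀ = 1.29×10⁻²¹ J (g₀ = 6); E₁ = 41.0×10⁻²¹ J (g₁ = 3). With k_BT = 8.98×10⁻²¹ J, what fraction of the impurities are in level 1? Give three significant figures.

0.00597

Eᵢ/kT = 0.14365, 4.5657.
Z = Σ gᵢe^(−Eᵢ/kT) = 6·e^(−0.14365) + 3·e^(−4.5657) = 5.1971 + 0.031208 = 5.2283.
P₁ = g₁ e^(−E₁/kT) / Z = 0.031208/5.2283 = 0.00597.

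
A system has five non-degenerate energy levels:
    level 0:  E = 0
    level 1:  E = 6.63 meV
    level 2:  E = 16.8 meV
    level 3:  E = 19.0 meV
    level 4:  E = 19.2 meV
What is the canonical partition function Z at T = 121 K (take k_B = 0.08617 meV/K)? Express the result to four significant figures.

k_BT = 0.08617 × 121 K = 10.4266 meV.
Eᵢ/kT = 0, 0.635874, 1.61126, 1.82226, 1.84144.
Z = Σ e^(−Eᵢ/kT) = e^(−0) + e^(−0.635874) + e^(−1.61126) + e^(−1.82226) + e^(−1.84144) = 1.00000 + 0.529473 + 0.199636 + 0.161660 + 0.158589 = 2.04936.

Z = 2.049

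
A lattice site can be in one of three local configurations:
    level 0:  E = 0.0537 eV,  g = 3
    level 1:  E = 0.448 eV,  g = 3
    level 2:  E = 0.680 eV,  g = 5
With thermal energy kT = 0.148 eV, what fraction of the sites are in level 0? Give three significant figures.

0.914

Eᵢ/kT = 0.36284, 3.0270, 4.5946.
Z = Σ gᵢe^(−Eᵢ/kT) = 3·e^(−0.36284) + 3·e^(−3.0270) + 5·e^(−4.5946) = 2.0871 + 0.14538 + 0.050531 = 2.2830.
P₀ = g₀ e^(−E₀/kT) / Z = 2.0871/2.2830 = 0.914.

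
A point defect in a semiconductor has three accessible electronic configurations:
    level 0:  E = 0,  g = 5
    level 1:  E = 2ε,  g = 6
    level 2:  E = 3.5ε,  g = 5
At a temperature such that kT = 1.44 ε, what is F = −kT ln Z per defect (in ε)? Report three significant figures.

Eᵢ/kT = 0, 1.3889, 2.4306.
Z = Σ gᵢe^(−Eᵢ/kT) = 5·e^(−0) + 6·e^(−1.3889) + 5·e^(−2.4306) = 5.0000 + 1.4961 + 0.43992 = 6.9360.
F = −kT ln Z = −1.44 × ln(6.9360) = −1.44 × 1.9367 = -2.79 ε.

-2.79 ε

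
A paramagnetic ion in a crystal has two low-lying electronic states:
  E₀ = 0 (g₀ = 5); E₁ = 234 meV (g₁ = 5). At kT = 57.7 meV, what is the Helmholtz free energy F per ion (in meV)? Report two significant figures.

Eᵢ/kT = 0, 4.055.
Z = Σ gᵢe^(−Eᵢ/kT) = 5·e^(−0) + 5·e^(−4.055) = 5.000 + 0.08668 = 5.087.
F = −kT ln Z = −57.7 × ln(5.087) = −57.7 × 1.627 = -94 meV.

-94 meV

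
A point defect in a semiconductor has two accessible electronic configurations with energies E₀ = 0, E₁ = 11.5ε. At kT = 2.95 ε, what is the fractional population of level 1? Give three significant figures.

0.0199

Eᵢ/kT = 0, 3.8983.
Z = Σ e^(−Eᵢ/kT) = e^(−0) + e^(−3.8983) = 1.0000 + 0.020276 = 1.0203.
P₁ = e^(−E₁/kT) / Z = 0.020276/1.0203 = 0.0199.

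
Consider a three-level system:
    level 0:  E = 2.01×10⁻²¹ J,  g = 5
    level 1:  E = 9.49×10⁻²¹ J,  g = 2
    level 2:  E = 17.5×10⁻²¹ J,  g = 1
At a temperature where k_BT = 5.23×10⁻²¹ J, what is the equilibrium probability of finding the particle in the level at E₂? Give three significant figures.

0.00935

Eᵢ/kT = 0.38432, 1.8145, 3.3461.
Z = Σ gᵢe^(−Eᵢ/kT) = 5·e^(−0.38432) + 2·e^(−1.8145) + 1·e^(−3.3461) = 3.4046 + 0.32584 + 0.035221 = 3.7657.
P₂ = g₂ e^(−E₂/kT) / Z = 0.035221/3.7657 = 0.00935.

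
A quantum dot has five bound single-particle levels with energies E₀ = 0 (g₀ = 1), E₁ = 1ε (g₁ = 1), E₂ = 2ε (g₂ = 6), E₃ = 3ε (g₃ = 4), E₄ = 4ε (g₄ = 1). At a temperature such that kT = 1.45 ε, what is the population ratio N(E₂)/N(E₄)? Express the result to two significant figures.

24

n₂/n₄ = (g₂/g₄) exp[−(E₂−E₄)/kT] = (6/1) × exp(−(-2ε)/(1.45ε)) = (6/1) × exp(1.379) = 24.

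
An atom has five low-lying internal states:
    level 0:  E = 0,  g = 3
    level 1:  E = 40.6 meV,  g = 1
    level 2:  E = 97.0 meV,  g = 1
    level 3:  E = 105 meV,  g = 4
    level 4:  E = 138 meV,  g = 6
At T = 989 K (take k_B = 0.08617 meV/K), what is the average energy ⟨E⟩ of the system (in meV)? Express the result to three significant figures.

k_BT = 0.08617 × 989 K = 85.222 meV.
Eᵢ/kT = 0, 0.47640, 1.1382, 1.2321, 1.6193.
Z = Σ gᵢe^(−Eᵢ/kT) = 3·e^(−0) + 1·e^(−0.47640) + 1·e^(−1.1382) + 4·e^(−1.2321) + 6·e^(−1.6193) = 3.0000 + 0.62102 + 0.32040 + 1.1667 + 1.1882 = 6.2963.
⟨E⟩ = Σ Eᵢ gᵢe^(−Eᵢ/kT) / Z = (0·3.0000 + 40.6·0.62102 + 97.0·0.32040 + 105·1.1667 + 138·1.1882) / 6.2963 = 54.4 meV.

54.4 meV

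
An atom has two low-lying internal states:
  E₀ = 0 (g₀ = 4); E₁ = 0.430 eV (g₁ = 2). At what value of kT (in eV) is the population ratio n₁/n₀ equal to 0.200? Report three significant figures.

n₁/n₀ = (g₁/g₀) exp[−(E₁−E₀)/kT] = 0.200.
⇒ (E₁−E₀)/kT = ln((2/4)/0.200) = ln(2.5000) = 0.91629.
kT = 0.430 eV / 0.91629 = 0.469 eV.

0.469 eV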